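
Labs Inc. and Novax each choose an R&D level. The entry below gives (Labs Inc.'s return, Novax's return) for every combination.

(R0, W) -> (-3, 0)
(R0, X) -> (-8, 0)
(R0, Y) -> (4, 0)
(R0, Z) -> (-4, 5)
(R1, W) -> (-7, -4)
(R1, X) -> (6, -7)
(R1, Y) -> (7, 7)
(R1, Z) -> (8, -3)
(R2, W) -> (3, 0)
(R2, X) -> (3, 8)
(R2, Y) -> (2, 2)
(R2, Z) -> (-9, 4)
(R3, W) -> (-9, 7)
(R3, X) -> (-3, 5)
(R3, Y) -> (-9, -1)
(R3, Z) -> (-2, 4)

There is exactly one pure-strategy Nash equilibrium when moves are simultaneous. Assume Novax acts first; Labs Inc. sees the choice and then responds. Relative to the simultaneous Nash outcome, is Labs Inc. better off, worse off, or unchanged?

Solve by backward induction (Novax leads).
- W → Labs Inc. plays R2 (best of -3, -7, 3, -9); Novax gets 0.
- X → Labs Inc. plays R1 (best of -8, 6, 3, -3); Novax gets -7.
- Y → Labs Inc. plays R1 (best of 4, 7, 2, -9); Novax gets 7.
- Z → Labs Inc. plays R1 (best of -4, 8, -9, -2); Novax gets -3.
Novax's induced payoffs are 0, -7, 7, -3, so Novax commits to Y. Subgame-perfect outcome: (R1, Y) with payoffs (7, 7).
For the simultaneous game, intersect best replies.
Labs Inc.'s best replies: W→R2; X→R1; Y→R1; Z→R1.
Novax's best replies: R0→Z; R1→Y; R2→X; R3→W.
The unique mutual best reply is (R1, Y), giving (7, 7).
Labs Inc. earns 7 sequentially versus 7 at the Nash outcome: unchanged.

unchanged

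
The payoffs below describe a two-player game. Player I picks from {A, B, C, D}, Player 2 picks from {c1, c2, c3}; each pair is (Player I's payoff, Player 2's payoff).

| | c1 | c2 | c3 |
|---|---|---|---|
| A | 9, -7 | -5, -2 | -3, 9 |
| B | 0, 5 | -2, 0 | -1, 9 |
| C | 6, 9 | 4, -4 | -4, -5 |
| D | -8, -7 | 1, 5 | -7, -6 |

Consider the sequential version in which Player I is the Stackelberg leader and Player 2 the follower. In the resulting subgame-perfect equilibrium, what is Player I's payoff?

Solve by backward induction (Player I leads).
- A: BR = c3, leader payoff -3.
- B: BR = c3, leader payoff -1.
- C: BR = c1, leader payoff 6.
- D: BR = c2, leader payoff 1.
Maximizing over -3, -1, 6, 1, Player I chooses C. Subgame-perfect outcome: (C, c1) with payoffs (6, 9).

6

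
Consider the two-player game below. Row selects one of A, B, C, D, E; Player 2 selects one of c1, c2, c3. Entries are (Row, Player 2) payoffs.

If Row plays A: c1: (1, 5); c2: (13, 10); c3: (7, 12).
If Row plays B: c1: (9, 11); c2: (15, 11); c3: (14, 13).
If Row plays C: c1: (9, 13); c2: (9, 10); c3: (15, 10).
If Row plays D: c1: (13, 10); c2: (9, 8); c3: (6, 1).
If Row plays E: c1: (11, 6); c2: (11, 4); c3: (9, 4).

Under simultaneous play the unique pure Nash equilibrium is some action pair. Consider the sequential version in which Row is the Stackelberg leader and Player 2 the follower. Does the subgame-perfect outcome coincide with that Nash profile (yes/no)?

no

Backward induction with Row moving first.
- A → Player 2 plays c3 (best of 5, 10, 12); Row gets 7.
- B → Player 2 plays c3 (best of 11, 11, 13); Row gets 14.
- C → Player 2 plays c1 (best of 13, 10, 10); Row gets 9.
- D → Player 2 plays c1 (best of 10, 8, 1); Row gets 13.
- E → Player 2 plays c1 (best of 6, 4, 4); Row gets 11.
Maximizing over 7, 14, 9, 13, 11, Row chooses B. Subgame-perfect outcome: (B, c3) with payoffs (14, 13).
Now find the simultaneous Nash equilibrium.
Row's best replies: c1→D; c2→B; c3→C.
Player 2's best replies: A→c3; B→c3; C→c1; D→c1; E→c1.
The unique mutual best reply is (D, c1), giving (13, 10).
Sequential outcome (B, c3) differs from the Nash profile (D, c1).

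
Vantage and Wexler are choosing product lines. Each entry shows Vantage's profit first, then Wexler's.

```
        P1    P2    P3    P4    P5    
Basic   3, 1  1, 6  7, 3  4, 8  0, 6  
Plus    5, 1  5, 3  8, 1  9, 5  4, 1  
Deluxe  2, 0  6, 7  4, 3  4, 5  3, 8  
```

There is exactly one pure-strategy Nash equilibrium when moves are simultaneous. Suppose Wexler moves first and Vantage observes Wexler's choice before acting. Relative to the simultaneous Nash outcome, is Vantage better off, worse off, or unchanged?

Vantage best-responds to each possible Wexler move:
- P1: BR = Plus, leader payoff 1.
- P2: BR = Deluxe, leader payoff 7.
- P3: BR = Plus, leader payoff 1.
- P4: BR = Plus, leader payoff 5.
- P5: BR = Plus, leader payoff 1.
Maximizing over 1, 7, 1, 5, 1, Wexler chooses P2. Subgame-perfect outcome: (Deluxe, P2) with payoffs (6, 7).
Under simultaneous play:
Vantage's best replies: P1→Plus; P2→Deluxe; P3→Plus; P4→Plus; P5→Plus.
Wexler's best replies: Basic→P4; Plus→P4; Deluxe→P5.
The unique mutual best reply is (Plus, P4), giving (9, 5).
Vantage earns 6 sequentially versus 9 at the Nash outcome: worse off.

worse off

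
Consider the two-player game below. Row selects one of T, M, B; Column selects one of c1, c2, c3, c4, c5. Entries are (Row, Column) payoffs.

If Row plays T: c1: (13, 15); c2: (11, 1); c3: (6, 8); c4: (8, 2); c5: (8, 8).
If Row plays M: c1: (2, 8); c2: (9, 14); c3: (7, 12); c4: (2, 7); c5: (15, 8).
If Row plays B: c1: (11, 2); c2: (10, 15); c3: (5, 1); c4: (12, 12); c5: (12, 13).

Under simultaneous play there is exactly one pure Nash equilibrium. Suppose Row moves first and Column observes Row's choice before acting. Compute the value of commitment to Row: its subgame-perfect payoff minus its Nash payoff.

Work backward from Column's decision.
- T → Column plays c1 (best of 15, 1, 8, 2, 8); Row gets 13.
- M → Column plays c2 (best of 8, 14, 12, 7, 8); Row gets 9.
- B → Column plays c2 (best of 2, 15, 1, 12, 13); Row gets 10.
Maximizing over 13, 9, 10, Row chooses T. Subgame-perfect outcome: (T, c1) with payoffs (13, 15).
Now find the simultaneous Nash equilibrium.
Row's best replies: c1→T; c2→T; c3→M; c4→B; c5→M.
Column's best replies: T→c1; M→c2; B→c2.
Only (T, c1) has each player best-responding; Nash payoffs (13, 15).
Row's commitment gain: 13 − 13 = 0.

0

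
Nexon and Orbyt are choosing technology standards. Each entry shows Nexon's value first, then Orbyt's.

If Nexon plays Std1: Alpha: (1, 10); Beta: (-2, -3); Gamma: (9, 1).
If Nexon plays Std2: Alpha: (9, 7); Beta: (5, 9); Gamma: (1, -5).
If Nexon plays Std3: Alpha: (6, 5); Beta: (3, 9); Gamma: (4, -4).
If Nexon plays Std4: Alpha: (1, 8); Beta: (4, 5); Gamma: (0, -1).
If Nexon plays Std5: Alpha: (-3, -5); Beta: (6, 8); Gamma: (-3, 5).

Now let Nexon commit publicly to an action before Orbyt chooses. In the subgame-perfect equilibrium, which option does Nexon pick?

Std5

Orbyt best-responds to each possible Nexon move:
- Std1: BR = Alpha, leader payoff 1.
- Std2: BR = Beta, leader payoff 5.
- Std3: BR = Beta, leader payoff 3.
- Std4: BR = Alpha, leader payoff 1.
- Std5: BR = Beta, leader payoff 6.
Nexon's induced payoffs are 1, 5, 3, 1, 6, so Nexon commits to Std5. Subgame-perfect outcome: (Std5, Beta) with payoffs (6, 8).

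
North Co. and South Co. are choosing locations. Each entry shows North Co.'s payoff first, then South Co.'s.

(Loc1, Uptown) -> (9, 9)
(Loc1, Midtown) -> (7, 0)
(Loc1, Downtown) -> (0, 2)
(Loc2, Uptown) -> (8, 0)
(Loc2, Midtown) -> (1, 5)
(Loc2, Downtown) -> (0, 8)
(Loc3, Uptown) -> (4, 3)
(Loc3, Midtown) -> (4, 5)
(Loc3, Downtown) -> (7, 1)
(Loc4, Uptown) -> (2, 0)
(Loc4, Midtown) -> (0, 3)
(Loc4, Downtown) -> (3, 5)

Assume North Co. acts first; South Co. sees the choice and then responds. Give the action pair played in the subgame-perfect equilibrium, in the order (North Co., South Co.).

(Loc1, Uptown)

Backward induction with North Co. moving first.
- Loc1: BR = Uptown, leader payoff 9.
- Loc2: BR = Downtown, leader payoff 0.
- Loc3: BR = Midtown, leader payoff 4.
- Loc4: BR = Downtown, leader payoff 3.
North Co.'s induced payoffs are 9, 0, 4, 3, so North Co. commits to Loc1. Subgame-perfect outcome: (Loc1, Uptown) with payoffs (9, 9).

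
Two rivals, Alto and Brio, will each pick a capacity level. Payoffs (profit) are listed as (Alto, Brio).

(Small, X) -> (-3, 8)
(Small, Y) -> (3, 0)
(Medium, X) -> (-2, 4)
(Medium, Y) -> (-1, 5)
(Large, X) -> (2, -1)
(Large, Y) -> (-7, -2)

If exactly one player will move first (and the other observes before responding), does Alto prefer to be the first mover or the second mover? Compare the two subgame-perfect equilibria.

second

If Alto leads: Brio's best replies are Small→X, Medium→Y, Large→X; Alto's induced payoffs -3, -1, 2; outcome (Large, X), payoffs (2, -1).
If Brio leads: Alto's best replies are X→Large, Y→Small; Brio's induced payoffs -1, 0; outcome (Small, Y), payoffs (3, 0).
Alto gets 2 moving first and 3 moving second, so Alto prefers to move second.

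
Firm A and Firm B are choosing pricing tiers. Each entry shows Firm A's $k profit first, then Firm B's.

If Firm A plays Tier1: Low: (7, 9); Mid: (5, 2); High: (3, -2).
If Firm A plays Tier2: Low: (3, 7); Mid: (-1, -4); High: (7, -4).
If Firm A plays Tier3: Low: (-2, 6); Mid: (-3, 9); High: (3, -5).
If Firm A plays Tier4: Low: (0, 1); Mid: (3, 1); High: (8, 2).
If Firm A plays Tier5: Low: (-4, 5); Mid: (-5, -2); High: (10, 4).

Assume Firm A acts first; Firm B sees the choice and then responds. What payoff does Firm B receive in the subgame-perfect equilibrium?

Backward induction with Firm A moving first.
- Tier1 → Firm B plays Low (best of 9, 2, -2); Firm A gets 7.
- Tier2 → Firm B plays Low (best of 7, -4, -4); Firm A gets 3.
- Tier3 → Firm B plays Mid (best of 6, 9, -5); Firm A gets -3.
- Tier4 → Firm B plays High (best of 1, 1, 2); Firm A gets 8.
- Tier5 → Firm B plays Low (best of 5, -2, 4); Firm A gets -4.
Among 7, 3, -3, 8, -4, the best is 8 at Tier4. Subgame-perfect outcome: (Tier4, High) with payoffs (8, 2).

2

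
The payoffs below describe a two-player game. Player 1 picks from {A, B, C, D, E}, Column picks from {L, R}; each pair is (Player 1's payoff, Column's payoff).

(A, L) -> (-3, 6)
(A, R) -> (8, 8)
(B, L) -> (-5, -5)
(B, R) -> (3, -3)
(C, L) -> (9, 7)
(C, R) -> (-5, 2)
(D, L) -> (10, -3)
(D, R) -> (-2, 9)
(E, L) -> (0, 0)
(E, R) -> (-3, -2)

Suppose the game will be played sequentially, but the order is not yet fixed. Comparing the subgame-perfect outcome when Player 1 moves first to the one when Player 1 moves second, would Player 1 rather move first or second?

first

If Player 1 leads: Column's best replies are A→R, B→R, C→L, D→R, E→L; Player 1's induced payoffs 8, 3, 9, -2, 0; outcome (C, L), payoffs (9, 7).
If Column leads: Player 1's best replies are L→D, R→A; Column's induced payoffs -3, 8; outcome (A, R), payoffs (8, 8).
Player 1 gets 9 moving first and 8 moving second, so Player 1 prefers to move first.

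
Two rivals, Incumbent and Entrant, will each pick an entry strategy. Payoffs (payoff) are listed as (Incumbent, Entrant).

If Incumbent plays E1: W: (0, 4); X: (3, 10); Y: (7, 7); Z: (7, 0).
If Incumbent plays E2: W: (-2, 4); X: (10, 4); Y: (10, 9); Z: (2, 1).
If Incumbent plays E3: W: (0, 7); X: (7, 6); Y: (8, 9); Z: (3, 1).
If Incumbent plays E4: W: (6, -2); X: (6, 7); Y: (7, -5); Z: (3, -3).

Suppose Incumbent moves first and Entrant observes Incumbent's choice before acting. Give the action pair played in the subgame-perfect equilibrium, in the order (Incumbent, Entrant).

Entrant best-responds to each possible Incumbent move:
- E1: Entrant compares 4, 10, 7, 0 and picks X; Incumbent would get 3.
- E2: Entrant compares 4, 4, 9, 1 and picks Y; Incumbent would get 10.
- E3: Entrant compares 7, 6, 9, 1 and picks Y; Incumbent would get 8.
- E4: Entrant compares -2, 7, -5, -3 and picks X; Incumbent would get 6.
Incumbent's induced payoffs are 3, 10, 8, 6, so Incumbent commits to E2. Subgame-perfect outcome: (E2, Y) with payoffs (10, 9).

(E2, Y)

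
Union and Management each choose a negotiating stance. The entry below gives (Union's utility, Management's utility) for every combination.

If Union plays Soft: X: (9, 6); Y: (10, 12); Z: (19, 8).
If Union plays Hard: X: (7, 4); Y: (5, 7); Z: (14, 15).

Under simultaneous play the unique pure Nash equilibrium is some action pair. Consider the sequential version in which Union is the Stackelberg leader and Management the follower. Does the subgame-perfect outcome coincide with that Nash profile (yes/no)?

no

Solve by backward induction (Union leads).
- Soft: BR = Y, leader payoff 10.
- Hard: BR = Z, leader payoff 14.
Union's induced payoffs are 10, 14, so Union commits to Hard. Subgame-perfect outcome: (Hard, Z) with payoffs (14, 15).
Under simultaneous play:
Union's best replies: X→Soft; Y→Soft; Z→Soft.
Management's best replies: Soft→Y; Hard→Z.
The unique mutual best reply is (Soft, Y), giving (10, 12).
Sequential outcome (Hard, Z) differs from the Nash profile (Soft, Y).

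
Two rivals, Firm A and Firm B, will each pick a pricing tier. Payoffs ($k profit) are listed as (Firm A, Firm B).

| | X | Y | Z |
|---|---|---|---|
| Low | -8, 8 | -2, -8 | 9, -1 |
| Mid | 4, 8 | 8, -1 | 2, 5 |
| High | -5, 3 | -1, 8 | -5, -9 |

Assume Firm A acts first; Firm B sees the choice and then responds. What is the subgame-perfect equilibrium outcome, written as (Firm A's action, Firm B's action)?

Solve by backward induction (Firm A leads).
- Low: BR = X, leader payoff -8.
- Mid: BR = X, leader payoff 4.
- High: BR = Y, leader payoff -1.
Among -8, 4, -1, the best is 4 at Mid. Subgame-perfect outcome: (Mid, X) with payoffs (4, 8).

(Mid, X)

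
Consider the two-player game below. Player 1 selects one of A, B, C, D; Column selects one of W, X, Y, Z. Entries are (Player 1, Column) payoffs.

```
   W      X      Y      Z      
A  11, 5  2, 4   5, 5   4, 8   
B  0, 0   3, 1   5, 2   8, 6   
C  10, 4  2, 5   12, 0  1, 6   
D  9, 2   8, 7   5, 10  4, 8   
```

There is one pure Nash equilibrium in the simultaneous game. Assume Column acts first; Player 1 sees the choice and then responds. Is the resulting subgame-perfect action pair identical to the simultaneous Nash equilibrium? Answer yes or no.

no

Player 1 best-responds to each possible Column move:
- W: BR = A, leader payoff 5.
- X: BR = D, leader payoff 7.
- Y: BR = C, leader payoff 0.
- Z: BR = B, leader payoff 6.
Column's induced payoffs are 5, 7, 0, 6, so Column commits to X. Subgame-perfect outcome: (D, X) with payoffs (8, 7).
For the simultaneous game, intersect best replies.
Player 1's best replies: W→A; X→D; Y→C; Z→B.
Column's best replies: A→Z; B→Z; C→Z; D→Y.
The unique mutual best reply is (B, Z), giving (8, 6).
Sequential outcome (D, X) differs from the Nash profile (B, Z).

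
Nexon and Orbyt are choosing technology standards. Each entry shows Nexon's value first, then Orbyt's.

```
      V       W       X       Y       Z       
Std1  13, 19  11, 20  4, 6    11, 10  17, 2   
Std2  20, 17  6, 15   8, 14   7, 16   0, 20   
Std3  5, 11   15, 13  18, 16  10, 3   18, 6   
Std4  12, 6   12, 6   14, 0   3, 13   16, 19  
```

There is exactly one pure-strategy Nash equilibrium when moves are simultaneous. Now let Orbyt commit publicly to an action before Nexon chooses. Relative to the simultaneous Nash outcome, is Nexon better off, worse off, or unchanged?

better off

Solve by backward induction (Orbyt leads).
- V: Nexon compares 13, 20, 5, 12 and picks Std2; Orbyt would get 17.
- W: Nexon compares 11, 6, 15, 12 and picks Std3; Orbyt would get 13.
- X: Nexon compares 4, 8, 18, 14 and picks Std3; Orbyt would get 16.
- Y: Nexon compares 11, 7, 10, 3 and picks Std1; Orbyt would get 10.
- Z: Nexon compares 17, 0, 18, 16 and picks Std3; Orbyt would get 6.
Orbyt's induced payoffs are 17, 13, 16, 10, 6, so Orbyt commits to V. Subgame-perfect outcome: (Std2, V) with payoffs (20, 17).
Now find the simultaneous Nash equilibrium.
Nexon's best replies: V→Std2; W→Std3; X→Std3; Y→Std1; Z→Std3.
Orbyt's best replies: Std1→W; Std2→Z; Std3→X; Std4→Z.
The unique mutual best reply is (Std3, X), giving (18, 16).
Nexon earns 20 sequentially versus 18 at the Nash outcome: better off.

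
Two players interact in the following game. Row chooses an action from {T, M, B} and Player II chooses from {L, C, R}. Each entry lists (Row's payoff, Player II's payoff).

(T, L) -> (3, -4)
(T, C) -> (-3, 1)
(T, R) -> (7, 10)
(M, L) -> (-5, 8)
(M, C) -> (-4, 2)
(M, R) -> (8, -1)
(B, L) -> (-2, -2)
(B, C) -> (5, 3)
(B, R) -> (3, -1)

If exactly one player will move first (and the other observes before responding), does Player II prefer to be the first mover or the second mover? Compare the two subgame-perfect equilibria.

If Row leads: Player II's best replies are T→R, M→L, B→C; Row's induced payoffs 7, -5, 5; outcome (T, R), payoffs (7, 10).
If Player II leads: Row's best replies are L→T, C→B, R→M; Player II's induced payoffs -4, 3, -1; outcome (B, C), payoffs (5, 3).
Player II gets 3 moving first and 10 moving second, so Player II prefers to move second.

second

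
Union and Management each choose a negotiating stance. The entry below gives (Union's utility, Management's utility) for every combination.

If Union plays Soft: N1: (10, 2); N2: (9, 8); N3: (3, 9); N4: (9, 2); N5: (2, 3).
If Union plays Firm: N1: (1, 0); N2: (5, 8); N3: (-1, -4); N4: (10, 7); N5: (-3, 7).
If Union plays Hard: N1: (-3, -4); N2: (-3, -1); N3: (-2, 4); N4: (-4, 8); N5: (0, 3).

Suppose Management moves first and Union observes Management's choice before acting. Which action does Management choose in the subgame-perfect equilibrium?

Union best-responds to each possible Management move:
- N1: Union compares 10, 1, -3 and picks Soft; Management would get 2.
- N2: Union compares 9, 5, -3 and picks Soft; Management would get 8.
- N3: Union compares 3, -1, -2 and picks Soft; Management would get 9.
- N4: Union compares 9, 10, -4 and picks Firm; Management would get 7.
- N5: Union compares 2, -3, 0 and picks Soft; Management would get 3.
Among 2, 8, 9, 7, 3, the best is 9 at N3. Subgame-perfect outcome: (Soft, N3) with payoffs (3, 9).

N3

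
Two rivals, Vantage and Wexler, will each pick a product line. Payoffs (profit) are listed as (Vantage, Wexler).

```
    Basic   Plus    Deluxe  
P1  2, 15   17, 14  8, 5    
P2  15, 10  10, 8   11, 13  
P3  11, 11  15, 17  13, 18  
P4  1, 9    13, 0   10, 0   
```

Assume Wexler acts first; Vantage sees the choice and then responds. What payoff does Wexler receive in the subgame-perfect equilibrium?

Work backward from Vantage's decision.
- Basic: Vantage compares 2, 15, 11, 1 and picks P2; Wexler would get 10.
- Plus: Vantage compares 17, 10, 15, 13 and picks P1; Wexler would get 14.
- Deluxe: Vantage compares 8, 11, 13, 10 and picks P3; Wexler would get 18.
Wexler's induced payoffs are 10, 14, 18, so Wexler commits to Deluxe. Subgame-perfect outcome: (P3, Deluxe) with payoffs (13, 18).

18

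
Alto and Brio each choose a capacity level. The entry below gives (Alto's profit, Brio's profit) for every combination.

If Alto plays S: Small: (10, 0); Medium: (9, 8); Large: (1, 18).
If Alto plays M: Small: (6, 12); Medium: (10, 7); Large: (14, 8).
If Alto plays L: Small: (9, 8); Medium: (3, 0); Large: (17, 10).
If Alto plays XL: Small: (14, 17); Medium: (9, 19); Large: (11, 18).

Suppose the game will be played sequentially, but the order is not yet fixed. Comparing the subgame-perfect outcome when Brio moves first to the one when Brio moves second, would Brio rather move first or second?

If Alto leads: Brio's best replies are S→Large, M→Small, L→Large, XL→Medium; Alto's induced payoffs 1, 6, 17, 9; outcome (L, Large), payoffs (17, 10).
If Brio leads: Alto's best replies are Small→XL, Medium→M, Large→L; Brio's induced payoffs 17, 7, 10; outcome (XL, Small), payoffs (14, 17).
Brio gets 17 moving first and 10 moving second, so Brio prefers to move first.

first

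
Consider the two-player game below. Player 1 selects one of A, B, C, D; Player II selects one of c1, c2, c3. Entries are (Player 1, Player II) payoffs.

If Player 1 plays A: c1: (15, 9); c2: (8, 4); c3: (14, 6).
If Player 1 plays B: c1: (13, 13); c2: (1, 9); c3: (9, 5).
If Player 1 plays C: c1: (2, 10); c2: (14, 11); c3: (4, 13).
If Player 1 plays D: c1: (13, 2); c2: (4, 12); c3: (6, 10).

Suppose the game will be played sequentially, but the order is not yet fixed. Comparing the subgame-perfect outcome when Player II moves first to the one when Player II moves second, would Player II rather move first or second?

If Player 1 leads: Player II's best replies are A→c1, B→c1, C→c3, D→c2; Player 1's induced payoffs 15, 13, 4, 4; outcome (A, c1), payoffs (15, 9).
If Player II leads: Player 1's best replies are c1→A, c2→C, c3→A; Player II's induced payoffs 9, 11, 6; outcome (C, c2), payoffs (14, 11).
Player II gets 11 moving first and 9 moving second, so Player II prefers to move first.

first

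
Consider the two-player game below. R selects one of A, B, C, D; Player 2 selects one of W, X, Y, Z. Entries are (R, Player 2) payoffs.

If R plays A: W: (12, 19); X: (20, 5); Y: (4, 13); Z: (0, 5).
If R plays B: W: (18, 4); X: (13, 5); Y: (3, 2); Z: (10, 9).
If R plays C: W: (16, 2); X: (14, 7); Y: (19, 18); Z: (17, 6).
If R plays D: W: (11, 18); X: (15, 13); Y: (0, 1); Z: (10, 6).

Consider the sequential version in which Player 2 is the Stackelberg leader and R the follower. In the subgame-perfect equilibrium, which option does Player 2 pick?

Y

Backward induction with Player 2 moving first.
- W → R plays B (best of 12, 18, 16, 11); Player 2 gets 4.
- X → R plays A (best of 20, 13, 14, 15); Player 2 gets 5.
- Y → R plays C (best of 4, 3, 19, 0); Player 2 gets 18.
- Z → R plays C (best of 0, 10, 17, 10); Player 2 gets 6.
Maximizing over 4, 5, 18, 6, Player 2 chooses Y. Subgame-perfect outcome: (C, Y) with payoffs (19, 18).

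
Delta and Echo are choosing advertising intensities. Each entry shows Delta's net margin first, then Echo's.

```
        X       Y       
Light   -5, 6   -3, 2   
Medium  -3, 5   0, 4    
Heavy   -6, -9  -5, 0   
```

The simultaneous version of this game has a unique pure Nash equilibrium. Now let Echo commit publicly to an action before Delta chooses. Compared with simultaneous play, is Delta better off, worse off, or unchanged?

Delta best-responds to each possible Echo move:
- X → Delta plays Medium (best of -5, -3, -6); Echo gets 5.
- Y → Delta plays Medium (best of -3, 0, -5); Echo gets 4.
Maximizing over 5, 4, Echo chooses X. Subgame-perfect outcome: (Medium, X) with payoffs (-3, 5).
Under simultaneous play:
Delta's best replies: X→Medium; Y→Medium.
Echo's best replies: Light→X; Medium→X; Heavy→Y.
Only (Medium, X) has each player best-responding; Nash payoffs (-3, 5).
Delta earns -3 sequentially versus -3 at the Nash outcome: unchanged.

unchanged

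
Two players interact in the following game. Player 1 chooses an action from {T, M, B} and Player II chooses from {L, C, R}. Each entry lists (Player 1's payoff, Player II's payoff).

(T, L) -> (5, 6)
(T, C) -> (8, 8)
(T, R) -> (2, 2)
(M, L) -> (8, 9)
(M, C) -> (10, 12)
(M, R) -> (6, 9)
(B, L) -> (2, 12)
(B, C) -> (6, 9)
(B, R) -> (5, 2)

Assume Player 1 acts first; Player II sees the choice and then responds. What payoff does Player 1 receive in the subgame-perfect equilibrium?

10

Backward induction with Player 1 moving first.
- T → Player II plays C (best of 6, 8, 2); Player 1 gets 8.
- M → Player II plays C (best of 9, 12, 9); Player 1 gets 10.
- B → Player II plays L (best of 12, 9, 2); Player 1 gets 2.
Among 8, 10, 2, the best is 10 at M. Subgame-perfect outcome: (M, C) with payoffs (10, 12).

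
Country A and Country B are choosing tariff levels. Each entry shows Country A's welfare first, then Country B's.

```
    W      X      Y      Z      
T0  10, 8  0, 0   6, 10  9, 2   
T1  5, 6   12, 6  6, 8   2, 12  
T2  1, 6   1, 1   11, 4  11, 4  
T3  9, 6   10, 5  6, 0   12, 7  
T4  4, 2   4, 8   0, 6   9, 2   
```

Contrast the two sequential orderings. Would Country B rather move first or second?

first

If Country A leads: Country B's best replies are T0→Y, T1→Z, T2→W, T3→Z, T4→X; Country A's induced payoffs 6, 2, 1, 12, 4; outcome (T3, Z), payoffs (12, 7).
If Country B leads: Country A's best replies are W→T0, X→T1, Y→T2, Z→T3; Country B's induced payoffs 8, 6, 4, 7; outcome (T0, W), payoffs (10, 8).
Country B gets 8 moving first and 7 moving second, so Country B prefers to move first.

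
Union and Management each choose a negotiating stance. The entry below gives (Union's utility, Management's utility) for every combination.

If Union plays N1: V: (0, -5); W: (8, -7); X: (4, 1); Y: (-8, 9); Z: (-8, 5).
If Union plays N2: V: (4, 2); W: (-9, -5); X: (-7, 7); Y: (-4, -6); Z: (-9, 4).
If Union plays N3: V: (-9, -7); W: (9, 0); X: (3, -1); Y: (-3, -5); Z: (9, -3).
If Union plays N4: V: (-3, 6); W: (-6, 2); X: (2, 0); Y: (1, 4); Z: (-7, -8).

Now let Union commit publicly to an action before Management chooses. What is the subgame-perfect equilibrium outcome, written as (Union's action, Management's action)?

Management best-responds to each possible Union move:
- N1 → Management plays Y (best of -5, -7, 1, 9, 5); Union gets -8.
- N2 → Management plays X (best of 2, -5, 7, -6, 4); Union gets -7.
- N3 → Management plays W (best of -7, 0, -1, -5, -3); Union gets 9.
- N4 → Management plays V (best of 6, 2, 0, 4, -8); Union gets -3.
Maximizing over -8, -7, 9, -3, Union chooses N3. Subgame-perfect outcome: (N3, W) with payoffs (9, 0).

(N3, W)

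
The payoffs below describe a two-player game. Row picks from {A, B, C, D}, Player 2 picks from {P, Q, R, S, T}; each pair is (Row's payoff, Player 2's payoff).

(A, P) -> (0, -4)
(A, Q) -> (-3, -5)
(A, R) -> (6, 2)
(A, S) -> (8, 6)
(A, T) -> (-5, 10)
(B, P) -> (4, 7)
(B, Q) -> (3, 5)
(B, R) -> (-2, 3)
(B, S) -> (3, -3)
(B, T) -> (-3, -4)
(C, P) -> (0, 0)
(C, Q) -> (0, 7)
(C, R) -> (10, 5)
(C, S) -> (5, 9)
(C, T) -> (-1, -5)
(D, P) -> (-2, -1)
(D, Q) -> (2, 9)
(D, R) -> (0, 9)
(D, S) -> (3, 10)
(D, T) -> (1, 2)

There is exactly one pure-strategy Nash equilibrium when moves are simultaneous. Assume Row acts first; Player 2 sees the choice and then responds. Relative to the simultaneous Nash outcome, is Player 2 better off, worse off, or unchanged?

Backward induction with Row moving first.
- A: BR = T, leader payoff -5.
- B: BR = P, leader payoff 4.
- C: BR = S, leader payoff 5.
- D: BR = S, leader payoff 3.
Maximizing over -5, 4, 5, 3, Row chooses C. Subgame-perfect outcome: (C, S) with payoffs (5, 9).
Under simultaneous play:
Row's best replies: P→B; Q→B; R→C; S→A; T→D.
Player 2's best replies: A→T; B→P; C→S; D→S.
The unique mutual best reply is (B, P), giving (4, 7).
Player 2 earns 9 sequentially versus 7 at the Nash outcome: better off.

better off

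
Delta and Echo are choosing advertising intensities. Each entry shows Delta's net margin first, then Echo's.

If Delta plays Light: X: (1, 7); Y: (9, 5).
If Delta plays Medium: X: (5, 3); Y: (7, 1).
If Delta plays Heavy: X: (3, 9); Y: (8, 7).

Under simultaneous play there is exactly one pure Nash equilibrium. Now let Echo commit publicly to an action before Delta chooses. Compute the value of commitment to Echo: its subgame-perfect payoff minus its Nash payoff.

2

Solve by backward induction (Echo leads).
- X: Delta compares 1, 5, 3 and picks Medium; Echo would get 3.
- Y: Delta compares 9, 7, 8 and picks Light; Echo would get 5.
Among 3, 5, the best is 5 at Y. Subgame-perfect outcome: (Light, Y) with payoffs (9, 5).
Under simultaneous play:
Delta's best replies: X→Medium; Y→Light.
Echo's best replies: Light→X; Medium→X; Heavy→X.
The unique mutual best reply is (Medium, X), giving (5, 3).
Echo's commitment gain: 5 − 3 = 2.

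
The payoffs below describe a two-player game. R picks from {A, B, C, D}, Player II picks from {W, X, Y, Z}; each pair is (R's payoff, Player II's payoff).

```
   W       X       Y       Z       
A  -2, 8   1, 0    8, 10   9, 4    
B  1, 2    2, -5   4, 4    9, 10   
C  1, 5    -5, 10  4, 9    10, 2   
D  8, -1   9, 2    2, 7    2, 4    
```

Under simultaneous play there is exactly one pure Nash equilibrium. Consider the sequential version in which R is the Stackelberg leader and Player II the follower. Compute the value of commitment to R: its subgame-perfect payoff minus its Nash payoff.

1

Backward induction with R moving first.
- A: BR = Y, leader payoff 8.
- B: BR = Z, leader payoff 9.
- C: BR = X, leader payoff -5.
- D: BR = Y, leader payoff 2.
Maximizing over 8, 9, -5, 2, R chooses B. Subgame-perfect outcome: (B, Z) with payoffs (9, 10).
Under simultaneous play:
R's best replies: W→D; X→D; Y→A; Z→C.
Player II's best replies: A→Y; B→Z; C→X; D→Y.
The unique mutual best reply is (A, Y), giving (8, 10).
R's commitment gain: 9 − 8 = 1.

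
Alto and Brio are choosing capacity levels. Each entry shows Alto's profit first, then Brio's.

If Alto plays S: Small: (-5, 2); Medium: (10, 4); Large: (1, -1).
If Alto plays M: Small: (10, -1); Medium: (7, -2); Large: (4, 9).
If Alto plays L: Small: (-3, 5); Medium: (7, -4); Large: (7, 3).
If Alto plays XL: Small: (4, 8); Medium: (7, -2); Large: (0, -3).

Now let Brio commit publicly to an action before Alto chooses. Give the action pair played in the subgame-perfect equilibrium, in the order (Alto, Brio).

Backward induction with Brio moving first.
- Small → Alto plays M (best of -5, 10, -3, 4); Brio gets -1.
- Medium → Alto plays S (best of 10, 7, 7, 7); Brio gets 4.
- Large → Alto plays L (best of 1, 4, 7, 0); Brio gets 3.
Maximizing over -1, 4, 3, Brio chooses Medium. Subgame-perfect outcome: (S, Medium) with payoffs (10, 4).

(S, Medium)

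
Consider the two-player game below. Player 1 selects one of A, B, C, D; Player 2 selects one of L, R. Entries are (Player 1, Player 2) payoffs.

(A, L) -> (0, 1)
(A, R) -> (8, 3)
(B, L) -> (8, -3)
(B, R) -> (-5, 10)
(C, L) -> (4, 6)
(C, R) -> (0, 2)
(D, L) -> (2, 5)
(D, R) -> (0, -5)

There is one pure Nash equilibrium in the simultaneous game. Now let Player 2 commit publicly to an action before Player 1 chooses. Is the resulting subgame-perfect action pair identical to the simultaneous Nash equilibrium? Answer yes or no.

Solve by backward induction (Player 2 leads).
- L: Player 1 compares 0, 8, 4, 2 and picks B; Player 2 would get -3.
- R: Player 1 compares 8, -5, 0, 0 and picks A; Player 2 would get 3.
Maximizing over -3, 3, Player 2 chooses R. Subgame-perfect outcome: (A, R) with payoffs (8, 3).
For the simultaneous game, intersect best replies.
Player 1's best replies: L→B; R→A.
Player 2's best replies: A→R; B→R; C→L; D→L.
The unique mutual best reply is (A, R), giving (8, 3).
Sequential outcome (A, R) coincides with the Nash profile (A, R).

yes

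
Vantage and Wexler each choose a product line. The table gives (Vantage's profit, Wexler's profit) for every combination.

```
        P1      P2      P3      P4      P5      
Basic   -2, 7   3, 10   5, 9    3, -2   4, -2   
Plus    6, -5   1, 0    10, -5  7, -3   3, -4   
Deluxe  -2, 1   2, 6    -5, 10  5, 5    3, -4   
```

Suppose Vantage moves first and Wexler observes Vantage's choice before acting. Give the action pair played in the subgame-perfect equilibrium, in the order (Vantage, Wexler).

(Basic, P2)

Solve by backward induction (Vantage leads).
- Basic: BR = P2, leader payoff 3.
- Plus: BR = P2, leader payoff 1.
- Deluxe: BR = P3, leader payoff -5.
Maximizing over 3, 1, -5, Vantage chooses Basic. Subgame-perfect outcome: (Basic, P2) with payoffs (3, 10).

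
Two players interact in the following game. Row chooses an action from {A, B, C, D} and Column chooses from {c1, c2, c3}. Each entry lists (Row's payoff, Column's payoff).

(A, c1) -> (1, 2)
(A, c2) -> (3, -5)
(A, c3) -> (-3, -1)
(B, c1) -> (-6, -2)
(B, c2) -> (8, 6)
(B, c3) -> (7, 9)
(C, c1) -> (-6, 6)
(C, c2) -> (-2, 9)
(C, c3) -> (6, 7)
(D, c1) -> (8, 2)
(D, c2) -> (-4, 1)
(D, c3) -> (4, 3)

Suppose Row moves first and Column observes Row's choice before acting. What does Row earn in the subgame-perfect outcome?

7

Backward induction with Row moving first.
- A → Column plays c1 (best of 2, -5, -1); Row gets 1.
- B → Column plays c3 (best of -2, 6, 9); Row gets 7.
- C → Column plays c2 (best of 6, 9, 7); Row gets -2.
- D → Column plays c3 (best of 2, 1, 3); Row gets 4.
Row's induced payoffs are 1, 7, -2, 4, so Row commits to B. Subgame-perfect outcome: (B, c3) with payoffs (7, 9).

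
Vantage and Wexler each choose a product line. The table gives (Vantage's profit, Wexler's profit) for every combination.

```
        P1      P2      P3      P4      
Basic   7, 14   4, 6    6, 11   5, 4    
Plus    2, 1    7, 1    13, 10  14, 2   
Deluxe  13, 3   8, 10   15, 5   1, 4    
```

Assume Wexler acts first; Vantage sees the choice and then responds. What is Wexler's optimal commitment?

P2

Solve by backward induction (Wexler leads).
- P1 → Vantage plays Deluxe (best of 7, 2, 13); Wexler gets 3.
- P2 → Vantage plays Deluxe (best of 4, 7, 8); Wexler gets 10.
- P3 → Vantage plays Deluxe (best of 6, 13, 15); Wexler gets 5.
- P4 → Vantage plays Plus (best of 5, 14, 1); Wexler gets 2.
Wexler's induced payoffs are 3, 10, 5, 2, so Wexler commits to P2. Subgame-perfect outcome: (Deluxe, P2) with payoffs (8, 10).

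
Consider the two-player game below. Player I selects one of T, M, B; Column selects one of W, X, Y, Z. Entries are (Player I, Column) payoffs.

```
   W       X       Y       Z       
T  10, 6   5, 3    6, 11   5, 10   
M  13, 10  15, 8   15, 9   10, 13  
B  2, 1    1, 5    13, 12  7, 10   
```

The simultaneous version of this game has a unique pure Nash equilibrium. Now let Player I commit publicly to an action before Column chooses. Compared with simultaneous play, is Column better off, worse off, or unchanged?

Backward induction with Player I moving first.
- T: Column compares 6, 3, 11, 10 and picks Y; Player I would get 6.
- M: Column compares 10, 8, 9, 13 and picks Z; Player I would get 10.
- B: Column compares 1, 5, 12, 10 and picks Y; Player I would get 13.
Among 6, 10, 13, the best is 13 at B. Subgame-perfect outcome: (B, Y) with payoffs (13, 12).
Under simultaneous play:
Player I's best replies: W→M; X→M; Y→M; Z→M.
Column's best replies: T→Y; M→Z; B→Y.
The unique mutual best reply is (M, Z), giving (10, 13).
Column earns 12 sequentially versus 13 at the Nash outcome: worse off.

worse off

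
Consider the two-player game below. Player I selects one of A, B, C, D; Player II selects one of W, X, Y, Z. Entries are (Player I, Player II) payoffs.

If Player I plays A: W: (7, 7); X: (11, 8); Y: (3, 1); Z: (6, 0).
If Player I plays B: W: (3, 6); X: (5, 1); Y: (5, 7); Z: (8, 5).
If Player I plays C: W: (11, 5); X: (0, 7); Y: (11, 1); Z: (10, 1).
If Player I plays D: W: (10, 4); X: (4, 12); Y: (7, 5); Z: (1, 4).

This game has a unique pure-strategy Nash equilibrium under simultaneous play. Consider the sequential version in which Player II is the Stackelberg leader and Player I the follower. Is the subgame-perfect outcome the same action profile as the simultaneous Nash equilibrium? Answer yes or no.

yes

Player I best-responds to each possible Player II move:
- W: Player I compares 7, 3, 11, 10 and picks C; Player II would get 5.
- X: Player I compares 11, 5, 0, 4 and picks A; Player II would get 8.
- Y: Player I compares 3, 5, 11, 7 and picks C; Player II would get 1.
- Z: Player I compares 6, 8, 10, 1 and picks C; Player II would get 1.
Maximizing over 5, 8, 1, 1, Player II chooses X. Subgame-perfect outcome: (A, X) with payoffs (11, 8).
Now find the simultaneous Nash equilibrium.
Player I's best replies: W→C; X→A; Y→C; Z→C.
Player II's best replies: A→X; B→Y; C→X; D→X.
Only (A, X) has each player best-responding; Nash payoffs (11, 8).
Sequential outcome (A, X) coincides with the Nash profile (A, X).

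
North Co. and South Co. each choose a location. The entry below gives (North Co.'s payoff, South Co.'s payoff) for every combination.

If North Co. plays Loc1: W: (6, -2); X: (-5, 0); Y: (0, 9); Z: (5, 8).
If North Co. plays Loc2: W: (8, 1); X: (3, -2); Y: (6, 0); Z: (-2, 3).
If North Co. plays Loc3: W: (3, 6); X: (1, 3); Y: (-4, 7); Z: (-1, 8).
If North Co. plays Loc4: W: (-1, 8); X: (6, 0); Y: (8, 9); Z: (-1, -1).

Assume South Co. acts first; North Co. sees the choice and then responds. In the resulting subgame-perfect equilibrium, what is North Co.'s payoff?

Work backward from North Co.'s decision.
- W: BR = Loc2, leader payoff 1.
- X: BR = Loc4, leader payoff 0.
- Y: BR = Loc4, leader payoff 9.
- Z: BR = Loc1, leader payoff 8.
South Co.'s induced payoffs are 1, 0, 9, 8, so South Co. commits to Y. Subgame-perfect outcome: (Loc4, Y) with payoffs (8, 9).

8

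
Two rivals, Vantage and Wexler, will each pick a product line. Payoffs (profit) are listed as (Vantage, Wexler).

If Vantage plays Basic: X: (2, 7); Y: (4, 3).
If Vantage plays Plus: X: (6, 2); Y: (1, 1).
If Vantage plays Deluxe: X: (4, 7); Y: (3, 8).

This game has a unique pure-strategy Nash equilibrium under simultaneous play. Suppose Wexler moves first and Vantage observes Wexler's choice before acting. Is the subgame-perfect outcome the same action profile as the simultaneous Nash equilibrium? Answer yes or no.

Backward induction with Wexler moving first.
- X: Vantage compares 2, 6, 4 and picks Plus; Wexler would get 2.
- Y: Vantage compares 4, 1, 3 and picks Basic; Wexler would get 3.
Among 2, 3, the best is 3 at Y. Subgame-perfect outcome: (Basic, Y) with payoffs (4, 3).
Under simultaneous play:
Vantage's best replies: X→Plus; Y→Basic.
Wexler's best replies: Basic→X; Plus→X; Deluxe→Y.
The unique mutual best reply is (Plus, X), giving (6, 2).
Sequential outcome (Basic, Y) differs from the Nash profile (Plus, X).

no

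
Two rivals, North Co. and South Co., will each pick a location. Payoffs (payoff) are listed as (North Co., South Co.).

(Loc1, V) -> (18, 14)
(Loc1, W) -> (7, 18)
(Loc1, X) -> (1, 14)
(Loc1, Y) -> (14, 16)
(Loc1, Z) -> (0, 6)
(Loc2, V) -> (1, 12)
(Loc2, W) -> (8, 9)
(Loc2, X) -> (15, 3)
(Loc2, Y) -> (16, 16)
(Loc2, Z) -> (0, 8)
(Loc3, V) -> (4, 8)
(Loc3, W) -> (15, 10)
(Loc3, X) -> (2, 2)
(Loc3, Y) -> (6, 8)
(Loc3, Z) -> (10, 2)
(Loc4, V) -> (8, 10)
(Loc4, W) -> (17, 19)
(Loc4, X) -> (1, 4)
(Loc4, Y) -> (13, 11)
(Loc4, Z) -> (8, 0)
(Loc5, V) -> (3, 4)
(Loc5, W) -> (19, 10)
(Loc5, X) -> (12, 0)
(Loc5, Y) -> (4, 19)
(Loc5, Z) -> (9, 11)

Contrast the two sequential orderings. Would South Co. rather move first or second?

If North Co. leads: South Co.'s best replies are Loc1→W, Loc2→Y, Loc3→W, Loc4→W, Loc5→Y; North Co.'s induced payoffs 7, 16, 15, 17, 4; outcome (Loc4, W), payoffs (17, 19).
If South Co. leads: North Co.'s best replies are V→Loc1, W→Loc5, X→Loc2, Y→Loc2, Z→Loc3; South Co.'s induced payoffs 14, 10, 3, 16, 2; outcome (Loc2, Y), payoffs (16, 16).
South Co. gets 16 moving first and 19 moving second, so South Co. prefers to move second.

second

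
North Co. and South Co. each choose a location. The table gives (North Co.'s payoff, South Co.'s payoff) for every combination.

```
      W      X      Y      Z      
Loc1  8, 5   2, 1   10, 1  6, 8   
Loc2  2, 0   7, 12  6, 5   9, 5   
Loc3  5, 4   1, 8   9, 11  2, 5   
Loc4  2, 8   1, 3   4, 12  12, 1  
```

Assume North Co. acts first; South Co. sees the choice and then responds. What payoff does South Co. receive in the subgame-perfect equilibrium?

Work backward from South Co.'s decision.
- Loc1: BR = Z, leader payoff 6.
- Loc2: BR = X, leader payoff 7.
- Loc3: BR = Y, leader payoff 9.
- Loc4: BR = Y, leader payoff 4.
North Co.'s induced payoffs are 6, 7, 9, 4, so North Co. commits to Loc3. Subgame-perfect outcome: (Loc3, Y) with payoffs (9, 11).

11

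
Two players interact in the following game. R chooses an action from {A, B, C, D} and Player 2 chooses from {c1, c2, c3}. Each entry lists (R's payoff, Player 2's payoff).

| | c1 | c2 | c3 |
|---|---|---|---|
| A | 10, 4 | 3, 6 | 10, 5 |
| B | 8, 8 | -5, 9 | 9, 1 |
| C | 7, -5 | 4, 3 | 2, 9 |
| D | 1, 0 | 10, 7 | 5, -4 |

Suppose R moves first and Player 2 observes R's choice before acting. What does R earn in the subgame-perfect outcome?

Solve by backward induction (R leads).
- A → Player 2 plays c2 (best of 4, 6, 5); R gets 3.
- B → Player 2 plays c2 (best of 8, 9, 1); R gets -5.
- C → Player 2 plays c3 (best of -5, 3, 9); R gets 2.
- D → Player 2 plays c2 (best of 0, 7, -4); R gets 10.
Maximizing over 3, -5, 2, 10, R chooses D. Subgame-perfect outcome: (D, c2) with payoffs (10, 7).

10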